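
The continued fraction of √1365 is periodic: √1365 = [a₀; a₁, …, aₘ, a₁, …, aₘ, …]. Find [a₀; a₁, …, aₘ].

a₀ = ⌊√1365⌋ = 36.
With m₀=0, d₀=1 and mₖ₊₁ = dₖaₖ − mₖ, dₖ₊₁ = (n − mₖ₊₁²)/dₖ, aₖ₊₁ = ⌊(a₀+mₖ₊₁)/dₖ₊₁⌋:
  k=1: m=36, d=69, a=1
  k=2: m=33, d=4, a=17
  k=3: m=35, d=35, a=2
  k=4: m=35, d=4, a=17
  k=5: m=33, d=69, a=1
  k=6: m=36, d=1, a=72
d=1 and a=2a₀=72 at k=6, so the next step gives (m, d) = (36, 69) again — its k=1 value — and the period has length 6.

[36; 1, 17, 2, 17, 1, 72]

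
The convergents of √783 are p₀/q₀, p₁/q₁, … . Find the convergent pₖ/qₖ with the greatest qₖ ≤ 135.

√783 = [27; 1, 54, …] (period length 2).
Convergents:
  p_0/q_0 = 27/1
  p_1/q_1 = 28/1
  p_2/q_2 = 1539/55
  p_3/q_3 = 1567/56
  p_4/q_4 = 86157/3079
q_3 = 56 ≤ 135 < 3079 = q_4, so the answer is 1567/56.

1567/56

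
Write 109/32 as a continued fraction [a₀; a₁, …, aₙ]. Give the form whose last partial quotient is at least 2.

109 = 3*32 + 13
32 = 2*13 + 6
13 = 2*6 + 1
6 = 6*1 + 0  (stop)
So 109/32 = [3; 2, 2, 6].

[3; 2, 2, 6]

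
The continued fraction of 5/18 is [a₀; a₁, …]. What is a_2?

1

5 = 0·18 + 5   →  a_0 = 0
18 = 3·5 + 3   →  a_1 = 3
5 = 1·3 + 2   →  a_2 = 1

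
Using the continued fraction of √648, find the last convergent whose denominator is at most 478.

√648 = [25; 2, 5, 6, 5, 2, 50, …] (period length 6).
Convergents:
  p_0/q_0 = 25/1
  p_1/q_1 = 51/2
  p_2/q_2 = 280/11
  p_3/q_3 = 1731/68
  p_4/q_4 = 8935/351
  p_5/q_5 = 19601/770
q_4 = 351 ≤ 478 < 770 = q_5, so the answer is 8935/351.

8935/351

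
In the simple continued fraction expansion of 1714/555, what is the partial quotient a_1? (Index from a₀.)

11

1714 = 3·555 + 49   →  a_0 = 3
555 = 11·49 + 16   →  a_1 = 11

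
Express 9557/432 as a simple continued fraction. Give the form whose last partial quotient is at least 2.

[22; 8, 6, 1, 1, 1, 2]

9557 = 22×432 + 53
432 = 8×53 + 8
53 = 6×8 + 5
8 = 1×5 + 3
5 = 1×3 + 2
3 = 1×2 + 1
2 = 2×1 + 0  (stop)
So 9557/432 = [22; 8, 6, 1, 1, 1, 2].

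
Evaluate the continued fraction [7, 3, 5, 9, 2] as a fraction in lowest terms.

Fold from the inside: start with 2/1.
  9 + 1/2 = 19/2
  5 + 2/19 = 97/19
  3 + 19/97 = 310/97
  7 + 97/310 = 2267/310

2267/310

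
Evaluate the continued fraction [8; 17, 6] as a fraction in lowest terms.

830/103

Fold from the inside: start with 6/1.
  17 + 1/6 = 103/6
  8 + 6/103 = 830/103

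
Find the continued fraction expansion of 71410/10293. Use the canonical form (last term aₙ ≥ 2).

71410 = 6×10293 + 9652
10293 = 1×9652 + 641
9652 = 15×641 + 37
641 = 17×37 + 12
37 = 3×12 + 1
12 = 12×1 + 0  (stop)
So 71410/10293 = [6; 1, 15, 17, 3, 12].

[6; 1, 15, 17, 3, 12]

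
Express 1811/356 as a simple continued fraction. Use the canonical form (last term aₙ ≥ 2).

[5; 11, 2, 15]

1811 = 5×356 + 31
356 = 11×31 + 15
31 = 2×15 + 1
15 = 15×1 + 0  (stop)
So 1811/356 = [5; 11, 2, 15].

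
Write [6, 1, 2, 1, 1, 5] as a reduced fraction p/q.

262/39

Using pₖ = aₖpₖ₋₁ + pₖ₋₂ and qₖ = aₖqₖ₋₁ + qₖ₋₂:
  k=0: a=6, p=6, q=1
  k=1: a=1, p=7, q=1
  k=2: a=2, p=20, q=3
  k=3: a=1, p=27, q=4
  k=4: a=1, p=47, q=7
  k=5: a=5, p=262, q=39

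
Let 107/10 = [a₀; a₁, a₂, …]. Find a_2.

107 = 10·10 + 7   →  a_0 = 10
10 = 1·7 + 3   →  a_1 = 1
7 = 2·3 + 1   →  a_2 = 2

2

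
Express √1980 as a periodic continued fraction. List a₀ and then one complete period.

a₀ = ⌊√1980⌋ = 44.
With m₀=0, d₀=1 and mₖ₊₁ = dₖaₖ − mₖ, dₖ₊₁ = (n − mₖ₊₁²)/dₖ, aₖ₊₁ = ⌊(a₀+mₖ₊₁)/dₖ₊₁⌋:
  k=1: m=44, d=44, a=2
  k=2: m=44, d=1, a=88
d=1 and a=2a₀=88 at k=2, so the next step gives (m, d) = (44, 44) again — its k=1 value — and the period has length 2.

[44; 2, 88]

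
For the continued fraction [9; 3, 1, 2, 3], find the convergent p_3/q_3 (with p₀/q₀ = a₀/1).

Using pₖ = aₖpₖ₋₁ + pₖ₋₂, qₖ = aₖqₖ₋₁ + qₖ₋₂ (with p₋₁=1, p₋₂=0, q₋₁=0, q₋₂=1):
  k=0: a=9, p=9, q=1
  k=1: a=3, p=28, q=3
  k=2: a=1, p=37, q=4
  k=3: a=2, p=102, q=11

102/11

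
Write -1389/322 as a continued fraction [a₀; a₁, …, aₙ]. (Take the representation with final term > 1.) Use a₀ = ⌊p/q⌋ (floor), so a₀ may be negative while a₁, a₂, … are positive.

[-5; 1, 2, 5, 3, 6]

-1389 = -5·322 + 221
322 = 1·221 + 101
221 = 2·101 + 19
101 = 5·19 + 6
19 = 3·6 + 1
6 = 6·1 + 0  (stop)
So -1389/322 = [-5; 1, 2, 5, 3, 6].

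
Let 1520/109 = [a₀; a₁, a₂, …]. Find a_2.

1520 = 13·109 + 103   →  a_0 = 13
109 = 1·103 + 6   →  a_1 = 1
103 = 17·6 + 1   →  a_2 = 17

17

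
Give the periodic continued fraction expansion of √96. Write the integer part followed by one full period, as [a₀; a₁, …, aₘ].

[9; 1, 3, 1, 18]

a₀ = ⌊√96⌋ = 9.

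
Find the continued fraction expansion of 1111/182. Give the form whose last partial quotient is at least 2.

1111 = 6×182 + 19
182 = 9×19 + 11
19 = 1×11 + 8
11 = 1×8 + 3
8 = 2×3 + 2
3 = 1×2 + 1
2 = 2×1 + 0  (stop)
So 1111/182 = [6; 9, 1, 1, 2, 1, 2].

[6; 9, 1, 1, 2, 1, 2]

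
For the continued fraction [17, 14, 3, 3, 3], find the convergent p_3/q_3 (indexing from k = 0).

Using pₖ = aₖpₖ₋₁ + pₖ₋₂, qₖ = aₖqₖ₋₁ + qₖ₋₂ (with p₋₁=1, p₋₂=0, q₋₁=0, q₋₂=1):
  k=0: a=17, p=17, q=1
  k=1: a=14, p=239, q=14
  k=2: a=3, p=734, q=43
  k=3: a=3, p=2441, q=143

2441/143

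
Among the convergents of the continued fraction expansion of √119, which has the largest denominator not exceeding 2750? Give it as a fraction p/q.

28799/2640

√119 = [10; 1, 9, 1, 20, …] (period length 4).
Convergents:
  p_0/q_0 = 10/1
  p_1/q_1 = 11/1
  p_2/q_2 = 109/10
  p_3/q_3 = 120/11
  p_4/q_4 = 2509/230
  p_5/q_5 = 2629/241
  p_6/q_6 = 26170/2399
  p_7/q_7 = 28799/2640
  p_8/q_8 = 602150/55199
q_7 = 2640 ≤ 2750 < 55199 = q_8, so the answer is 28799/2640.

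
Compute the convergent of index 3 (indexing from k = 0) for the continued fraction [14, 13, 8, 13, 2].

Using pₖ = aₖpₖ₋₁ + pₖ₋₂, qₖ = aₖqₖ₋₁ + qₖ₋₂ (with p₋₁=1, p₋₂=0, q₋₁=0, q₋₂=1):
  k=0: a=14, p=14, q=1
  k=1: a=13, p=183, q=13
  k=2: a=8, p=1478, q=105
  k=3: a=13, p=19397, q=1378

19397/1378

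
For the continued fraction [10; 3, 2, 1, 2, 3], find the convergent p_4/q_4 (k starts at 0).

Using pₖ = aₖpₖ₋₁ + pₖ₋₂, qₖ = aₖqₖ₋₁ + qₖ₋₂ (with p₋₁=1, p₋₂=0, q₋₁=0, q₋₂=1):
  k=0: a=10, p=10, q=1
  k=1: a=3, p=31, q=3
  k=2: a=2, p=72, q=7
  k=3: a=1, p=103, q=10
  k=4: a=2, p=278, q=27

278/27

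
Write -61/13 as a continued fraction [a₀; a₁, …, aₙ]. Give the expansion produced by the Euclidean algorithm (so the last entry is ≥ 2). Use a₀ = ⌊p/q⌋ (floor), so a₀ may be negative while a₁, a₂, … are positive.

-61 = -5·13 + 4
13 = 3·4 + 1
4 = 4·1 + 0  (stop)
So -61/13 = [-5; 3, 4].

[-5; 3, 4]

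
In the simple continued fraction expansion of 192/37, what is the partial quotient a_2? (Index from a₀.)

192 = 5·37 + 7   →  a_0 = 5
37 = 5·7 + 2   →  a_1 = 5
7 = 3·2 + 1   →  a_2 = 3

3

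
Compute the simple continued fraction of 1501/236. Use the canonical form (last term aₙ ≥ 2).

1501 = 6×236 + 85
236 = 2×85 + 66
85 = 1×66 + 19
66 = 3×19 + 9
19 = 2×9 + 1
9 = 9×1 + 0  (stop)
So 1501/236 = [6; 2, 1, 3, 2, 9].

[6; 2, 1, 3, 2, 9]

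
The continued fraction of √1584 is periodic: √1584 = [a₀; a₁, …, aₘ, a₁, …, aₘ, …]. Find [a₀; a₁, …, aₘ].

a₀ = ⌊√1584⌋ = 39.
With m₀=0, d₀=1 and mₖ₊₁ = dₖaₖ − mₖ, dₖ₊₁ = (n − mₖ₊₁²)/dₖ, aₖ₊₁ = ⌊(a₀+mₖ₊₁)/dₖ₊₁⌋:
  k=1: m=39, d=63, a=1
  k=2: m=24, d=16, a=3
  k=3: m=24, d=63, a=1
  k=4: m=39, d=1, a=78
d=1 and a=2a₀=78 at k=4, so the next step gives (m, d) = (39, 63) again — its k=1 value — and the period has length 4.

[39; 1, 3, 1, 78]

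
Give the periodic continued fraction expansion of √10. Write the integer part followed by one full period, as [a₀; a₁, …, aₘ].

[3; 6]

a₀ = ⌊√10⌋ = 3.
With m₀=0, d₀=1 and mₖ₊₁ = dₖaₖ − mₖ, dₖ₊₁ = (n − mₖ₊₁²)/dₖ, aₖ₊₁ = ⌊(a₀+mₖ₊₁)/dₖ₊₁⌋:
  k=1: m=3, d=1, a=6
d=1 and a=2a₀=6 at k=1, so the next step gives (m, d) = (3, 1) again — its k=1 value — and the period has length 1.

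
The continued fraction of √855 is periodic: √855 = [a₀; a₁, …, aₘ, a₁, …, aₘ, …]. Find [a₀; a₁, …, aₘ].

a₀ = ⌊√855⌋ = 29.
With m₀=0, d₀=1 and mₖ₊₁ = dₖaₖ − mₖ, dₖ₊₁ = (n − mₖ₊₁²)/dₖ, aₖ₊₁ = ⌊(a₀+mₖ₊₁)/dₖ₊₁⌋:
  k=1: m=29, d=14, a=4
  k=2: m=27, d=9, a=6
  k=3: m=27, d=14, a=4
  k=4: m=29, d=1, a=58
d=1 and a=2a₀=58 at k=4, so the next step gives (m, d) = (29, 14) again — its k=1 value — and the period has length 4.

[29; 4, 6, 4, 58]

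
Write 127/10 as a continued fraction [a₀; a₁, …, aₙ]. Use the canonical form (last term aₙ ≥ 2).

[12; 1, 2, 3]

127 = 12·10 + 7
10 = 1·7 + 3
7 = 2·3 + 1
3 = 3·1 + 0  (stop)
So 127/10 = [12; 1, 2, 3].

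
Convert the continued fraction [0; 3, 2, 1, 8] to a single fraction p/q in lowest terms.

Using pₖ = aₖpₖ₋₁ + pₖ₋₂ and qₖ = aₖqₖ₋₁ + qₖ₋₂:
  k=0: a=0, p=0, q=1
  k=1: a=3, p=1, q=3
  k=2: a=2, p=2, q=7
  k=3: a=1, p=3, q=10
  k=4: a=8, p=26, q=87

26/87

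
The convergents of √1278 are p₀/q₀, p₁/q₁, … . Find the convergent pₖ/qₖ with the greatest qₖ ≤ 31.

143/4

√1278 = [35; 1, 2, 1, 70, …] (period length 4).
Convergents:
  p_0/q_0 = 35/1
  p_1/q_1 = 36/1
  p_2/q_2 = 107/3
  p_3/q_3 = 143/4
  p_4/q_4 = 10117/283
q_3 = 4 ≤ 31 < 283 = q_4, so the answer is 143/4.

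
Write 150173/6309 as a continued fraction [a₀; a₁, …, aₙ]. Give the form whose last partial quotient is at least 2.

150173 = 23*6309 + 5066
6309 = 1*5066 + 1243
5066 = 4*1243 + 94
1243 = 13*94 + 21
94 = 4*21 + 10
21 = 2*10 + 1
10 = 10*1 + 0  (stop)
So 150173/6309 = [23; 1, 4, 13, 4, 2, 10].

[23; 1, 4, 13, 4, 2, 10]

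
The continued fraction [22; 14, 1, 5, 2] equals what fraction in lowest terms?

Using pₖ = aₖpₖ₋₁ + pₖ₋₂ and qₖ = aₖqₖ₋₁ + qₖ₋₂:
  k=0: a=22, p=22, q=1
  k=1: a=14, p=309, q=14
  k=2: a=1, p=331, q=15
  k=3: a=5, p=1964, q=89
  k=4: a=2, p=4259, q=193

4259/193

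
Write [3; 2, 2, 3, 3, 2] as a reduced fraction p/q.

Using pₖ = aₖpₖ₋₁ + pₖ₋₂ and qₖ = aₖqₖ₋₁ + qₖ₋₂:
  k=0: a=3, p=3, q=1
  k=1: a=2, p=7, q=2
  k=2: a=2, p=17, q=5
  k=3: a=3, p=58, q=17
  k=4: a=3, p=191, q=56
  k=5: a=2, p=440, q=129

440/129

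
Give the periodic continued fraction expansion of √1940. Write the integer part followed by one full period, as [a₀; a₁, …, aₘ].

a₀ = ⌊√1940⌋ = 44.
With m₀=0, d₀=1 and mₖ₊₁ = dₖaₖ − mₖ, dₖ₊₁ = (n − mₖ₊₁²)/dₖ, aₖ₊₁ = ⌊(a₀+mₖ₊₁)/dₖ₊₁⌋:
  k=1: m=44, d=4, a=22
  k=2: m=44, d=1, a=88
d=1 and a=2a₀=88 at k=2, so the next step gives (m, d) = (44, 4) again — its k=1 value — and the period has length 2.

[44; 22, 88]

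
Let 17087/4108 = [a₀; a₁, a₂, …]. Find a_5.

8

17087 = 4·4108 + 655   →  a_0 = 4
4108 = 6·655 + 178   →  a_1 = 6
655 = 3·178 + 121   →  a_2 = 3
178 = 1·121 + 57   →  a_3 = 1
121 = 2·57 + 7   →  a_4 = 2
57 = 8·7 + 1   →  a_5 = 8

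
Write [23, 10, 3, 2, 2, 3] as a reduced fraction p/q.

Fold from the inside: start with 3/1.
  2 + 1/3 = 7/3
  2 + 3/7 = 17/7
  3 + 7/17 = 58/17
  10 + 17/58 = 597/58
  23 + 58/597 = 13789/597

13789/597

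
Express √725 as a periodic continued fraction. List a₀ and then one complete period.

[26; 1, 12, 2, 12, 1, 52]

a₀ = ⌊√725⌋ = 26.
With m₀=0, d₀=1 and mₖ₊₁ = dₖaₖ − mₖ, dₖ₊₁ = (n − mₖ₊₁²)/dₖ, aₖ₊₁ = ⌊(a₀+mₖ₊₁)/dₖ₊₁⌋:
  k=1: m=26, d=49, a=1
  k=2: m=23, d=4, a=12
  k=3: m=25, d=25, a=2
  k=4: m=25, d=4, a=12
  k=5: m=23, d=49, a=1
  k=6: m=26, d=1, a=52
d=1 and a=2a₀=52 at k=6, so the next step gives (m, d) = (26, 49) again — its k=1 value — and the period has length 6.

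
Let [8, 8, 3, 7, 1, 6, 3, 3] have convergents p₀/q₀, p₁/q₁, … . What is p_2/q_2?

203/25

Using pₖ = aₖpₖ₋₁ + pₖ₋₂, qₖ = aₖqₖ₋₁ + qₖ₋₂ (with p₋₁=1, p₋₂=0, q₋₁=0, q₋₂=1):
  k=0: a=8, p=8, q=1
  k=1: a=8, p=65, q=8
  k=2: a=3, p=203, q=25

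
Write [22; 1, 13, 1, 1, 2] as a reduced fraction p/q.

1674/73

Fold from the inside: start with 2/1.
  1 + 1/2 = 3/2
  1 + 2/3 = 5/3
  13 + 3/5 = 68/5
  1 + 5/68 = 73/68
  22 + 68/73 = 1674/73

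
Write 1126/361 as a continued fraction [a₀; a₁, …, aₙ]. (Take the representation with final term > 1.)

[3; 8, 2, 1, 1, 8]

1126 = 3*361 + 43
361 = 8*43 + 17
43 = 2*17 + 9
17 = 1*9 + 8
9 = 1*8 + 1
8 = 8*1 + 0  (stop)
So 1126/361 = [3; 8, 2, 1, 1, 8].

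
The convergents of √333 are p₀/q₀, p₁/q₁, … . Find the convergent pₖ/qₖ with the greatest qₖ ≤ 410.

2646/145

√333 = [18; 4, 36, …] (period length 2).
Convergents:
  p_0/q_0 = 18/1
  p_1/q_1 = 73/4
  p_2/q_2 = 2646/145
  p_3/q_3 = 10657/584
q_2 = 145 ≤ 410 < 584 = q_3, so the answer is 2646/145.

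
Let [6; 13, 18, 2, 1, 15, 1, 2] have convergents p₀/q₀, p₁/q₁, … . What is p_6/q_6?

Using pₖ = aₖpₖ₋₁ + pₖ₋₂, qₖ = aₖqₖ₋₁ + qₖ₋₂ (with p₋₁=1, p₋₂=0, q₋₁=0, q₋₂=1):
  k=0: a=6, p=6, q=1
  k=1: a=13, p=79, q=13
  k=2: a=18, p=1428, q=235
  k=3: a=2, p=2935, q=483
  k=4: a=1, p=4363, q=718
  k=5: a=15, p=68380, q=11253
  k=6: a=1, p=72743, q=11971

72743/11971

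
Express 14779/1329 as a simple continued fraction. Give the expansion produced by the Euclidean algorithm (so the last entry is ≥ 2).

14779 = 11*1329 + 160
1329 = 8*160 + 49
160 = 3*49 + 13
49 = 3*13 + 10
13 = 1*10 + 3
10 = 3*3 + 1
3 = 3*1 + 0  (stop)
So 14779/1329 = [11; 8, 3, 3, 1, 3, 3].

[11; 8, 3, 3, 1, 3, 3]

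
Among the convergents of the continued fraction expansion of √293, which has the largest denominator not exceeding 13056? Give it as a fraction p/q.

√293 = [17; 8, 1, 1, 8, 34, …] (period length 5).
Convergents:
  p_0/q_0 = 17/1
  p_1/q_1 = 137/8
  p_2/q_2 = 154/9
  p_3/q_3 = 291/17
  p_4/q_4 = 2482/145
  p_5/q_5 = 84679/4947
  p_6/q_6 = 679914/39721
q_5 = 4947 ≤ 13056 < 39721 = q_6, so the answer is 84679/4947.

84679/4947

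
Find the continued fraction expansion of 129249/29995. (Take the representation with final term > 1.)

[4; 3, 4, 4, 4, 3, 4, 9]

129249 = 4×29995 + 9269
29995 = 3×9269 + 2188
9269 = 4×2188 + 517
2188 = 4×517 + 120
517 = 4×120 + 37
120 = 3×37 + 9
37 = 4×9 + 1
9 = 9×1 + 0  (stop)
So 129249/29995 = [4; 3, 4, 4, 4, 3, 4, 9].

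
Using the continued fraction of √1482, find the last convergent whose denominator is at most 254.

√1482 = [38; 2, 76, …] (period length 2).
Convergents:
  p_0/q_0 = 38/1
  p_1/q_1 = 77/2
  p_2/q_2 = 5890/153
  p_3/q_3 = 11857/308
q_2 = 153 ≤ 254 < 308 = q_3, so the answer is 5890/153.

5890/153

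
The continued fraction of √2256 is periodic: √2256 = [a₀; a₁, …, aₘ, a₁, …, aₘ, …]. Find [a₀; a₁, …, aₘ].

a₀ = ⌊√2256⌋ = 47.
With m₀=0, d₀=1 and mₖ₊₁ = dₖaₖ − mₖ, dₖ₊₁ = (n − mₖ₊₁²)/dₖ, aₖ₊₁ = ⌊(a₀+mₖ₊₁)/dₖ₊₁⌋:
  k=1: m=47, d=47, a=2
  k=2: m=47, d=1, a=94
d=1 and a=2a₀=94 at k=2, so the next step gives (m, d) = (47, 47) again — its k=1 value — and the period has length 2.

[47; 2, 94]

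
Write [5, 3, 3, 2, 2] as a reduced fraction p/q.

Using pₖ = aₖpₖ₋₁ + pₖ₋₂ and qₖ = aₖqₖ₋₁ + qₖ₋₂:
  k=0: a=5, p=5, q=1
  k=1: a=3, p=16, q=3
  k=2: a=3, p=53, q=10
  k=3: a=2, p=122, q=23
  k=4: a=2, p=297, q=56

297/56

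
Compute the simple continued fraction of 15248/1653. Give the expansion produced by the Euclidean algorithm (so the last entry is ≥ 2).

[9; 4, 2, 5, 8, 4]

15248 = 9*1653 + 371
1653 = 4*371 + 169
371 = 2*169 + 33
169 = 5*33 + 4
33 = 8*4 + 1
4 = 4*1 + 0  (stop)
So 15248/1653 = [9; 4, 2, 5, 8, 4].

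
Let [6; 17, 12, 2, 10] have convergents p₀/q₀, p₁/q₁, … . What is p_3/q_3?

2587/427

Using pₖ = aₖpₖ₋₁ + pₖ₋₂, qₖ = aₖqₖ₋₁ + qₖ₋₂ (with p₋₁=1, p₋₂=0, q₋₁=0, q₋₂=1):
  k=0: a=6, p=6, q=1
  k=1: a=17, p=103, q=17
  k=2: a=12, p=1242, q=205
  k=3: a=2, p=2587, q=427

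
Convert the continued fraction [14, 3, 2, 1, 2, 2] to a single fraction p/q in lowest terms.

Fold from the inside: start with 2/1.
  2 + 1/2 = 5/2
  1 + 2/5 = 7/5
  2 + 5/7 = 19/7
  3 + 7/19 = 64/19
  14 + 19/64 = 915/64

915/64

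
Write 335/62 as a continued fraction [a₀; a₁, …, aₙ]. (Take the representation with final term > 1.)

[5; 2, 2, 12]

335 = 5×62 + 25
62 = 2×25 + 12
25 = 2×12 + 1
12 = 12×1 + 0  (stop)
So 335/62 = [5; 2, 2, 12].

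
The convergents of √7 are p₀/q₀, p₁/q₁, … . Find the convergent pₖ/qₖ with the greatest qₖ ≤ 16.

37/14

√7 = [2; 1, 1, 1, 4, …] (period length 4).
Convergents:
  p_0/q_0 = 2/1
  p_1/q_1 = 3/1
  p_2/q_2 = 5/2
  p_3/q_3 = 8/3
  p_4/q_4 = 37/14
  p_5/q_5 = 45/17
q_4 = 14 ≤ 16 < 17 = q_5, so the answer is 37/14.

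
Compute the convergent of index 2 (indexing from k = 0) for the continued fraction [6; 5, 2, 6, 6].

68/11

Using pₖ = aₖpₖ₋₁ + pₖ₋₂, qₖ = aₖqₖ₋₁ + qₖ₋₂ (with p₋₁=1, p₋₂=0, q₋₁=0, q₋₂=1):
  k=0: a=6, p=6, q=1
  k=1: a=5, p=31, q=5
  k=2: a=2, p=68, q=11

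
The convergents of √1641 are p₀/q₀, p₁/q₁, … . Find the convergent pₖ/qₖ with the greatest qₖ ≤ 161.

√1641 = [40; 1, 1, 26, 1, 1, 80, …] (period length 6).
Convergents:
  p_0/q_0 = 40/1
  p_1/q_1 = 41/1
  p_2/q_2 = 81/2
  p_3/q_3 = 2147/53
  p_4/q_4 = 2228/55
  p_5/q_5 = 4375/108
  p_6/q_6 = 352228/8695
q_5 = 108 ≤ 161 < 8695 = q_6, so the answer is 4375/108.

4375/108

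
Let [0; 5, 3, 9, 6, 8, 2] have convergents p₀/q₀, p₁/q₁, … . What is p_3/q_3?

28/149

Using pₖ = aₖpₖ₋₁ + pₖ₋₂, qₖ = aₖqₖ₋₁ + qₖ₋₂ (with p₋₁=1, p₋₂=0, q₋₁=0, q₋₂=1):
  k=0: a=0, p=0, q=1
  k=1: a=5, p=1, q=5
  k=2: a=3, p=3, q=16
  k=3: a=9, p=28, q=149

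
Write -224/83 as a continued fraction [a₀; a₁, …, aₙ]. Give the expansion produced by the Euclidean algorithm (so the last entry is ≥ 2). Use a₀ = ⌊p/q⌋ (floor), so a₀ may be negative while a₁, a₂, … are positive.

[-3; 3, 3, 8]

-224 = -3·83 + 25
83 = 3·25 + 8
25 = 3·8 + 1
8 = 8·1 + 0  (stop)
So -224/83 = [-3; 3, 3, 8].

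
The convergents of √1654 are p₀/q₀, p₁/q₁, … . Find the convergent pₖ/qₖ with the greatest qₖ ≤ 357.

9964/245

√1654 = [40; 1, 2, 40, 2, 1, 80, …] (period length 6).
Convergents:
  p_0/q_0 = 40/1
  p_1/q_1 = 41/1
  p_2/q_2 = 122/3
  p_3/q_3 = 4921/121
  p_4/q_4 = 9964/245
  p_5/q_5 = 14885/366
q_4 = 245 ≤ 357 < 366 = q_5, so the answer is 9964/245.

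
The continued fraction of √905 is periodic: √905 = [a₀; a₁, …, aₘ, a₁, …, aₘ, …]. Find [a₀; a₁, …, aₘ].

a₀ = ⌊√905⌋ = 30.
With m₀=0, d₀=1 and mₖ₊₁ = dₖaₖ − mₖ, dₖ₊₁ = (n − mₖ₊₁²)/dₖ, aₖ₊₁ = ⌊(a₀+mₖ₊₁)/dₖ₊₁⌋:
  k=1: m=30, d=5, a=12
  k=2: m=30, d=1, a=60
d=1 and a=2a₀=60 at k=2, so the next step gives (m, d) = (30, 5) again — its k=1 value — and the period has length 2.

[30; 12, 60]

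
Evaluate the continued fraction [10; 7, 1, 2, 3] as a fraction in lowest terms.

780/77

Fold from the inside: start with 3/1.
  2 + 1/3 = 7/3
  1 + 3/7 = 10/7
  7 + 7/10 = 77/10
  10 + 10/77 = 780/77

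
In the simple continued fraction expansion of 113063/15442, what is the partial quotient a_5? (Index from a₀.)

113063 = 7·15442 + 4969   →  a_0 = 7
15442 = 3·4969 + 535   →  a_1 = 3
4969 = 9·535 + 154   →  a_2 = 9
535 = 3·154 + 73   →  a_3 = 3
154 = 2·73 + 8   →  a_4 = 2
73 = 9·8 + 1   →  a_5 = 9

9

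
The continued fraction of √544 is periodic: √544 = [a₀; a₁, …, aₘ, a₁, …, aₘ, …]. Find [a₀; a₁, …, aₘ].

[23; 3, 11, 3, 46]

a₀ = ⌊√544⌋ = 23.
With m₀=0, d₀=1 and mₖ₊₁ = dₖaₖ − mₖ, dₖ₊₁ = (n − mₖ₊₁²)/dₖ, aₖ₊₁ = ⌊(a₀+mₖ₊₁)/dₖ₊₁⌋:
  k=1: m=23, d=15, a=3
  k=2: m=22, d=4, a=11
  k=3: m=22, d=15, a=3
  k=4: m=23, d=1, a=46
d=1 and a=2a₀=46 at k=4, so the next step gives (m, d) = (23, 15) again — its k=1 value — and the period has length 4.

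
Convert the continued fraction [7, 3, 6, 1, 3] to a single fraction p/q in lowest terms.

622/85

Fold from the inside: start with 3/1.
  1 + 1/3 = 4/3
  6 + 3/4 = 27/4
  3 + 4/27 = 85/27
  7 + 27/85 = 622/85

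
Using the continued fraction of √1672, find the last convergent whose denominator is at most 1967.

√1672 = [40; 1, 8, 10, 8, 1, 80, …] (period length 6).
Convergents:
  p_0/q_0 = 40/1
  p_1/q_1 = 41/1
  p_2/q_2 = 368/9
  p_3/q_3 = 3721/91
  p_4/q_4 = 30136/737
  p_5/q_5 = 33857/828
  p_6/q_6 = 2738696/66977
q_5 = 828 ≤ 1967 < 66977 = q_6, so the answer is 33857/828.

33857/828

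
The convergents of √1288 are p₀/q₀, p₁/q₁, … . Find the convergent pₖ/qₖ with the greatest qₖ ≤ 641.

√1288 = [35; 1, 7, 1, 70, …] (period length 4).
Convergents:
  p_0/q_0 = 35/1
  p_1/q_1 = 36/1
  p_2/q_2 = 287/8
  p_3/q_3 = 323/9
  p_4/q_4 = 22897/638
  p_5/q_5 = 23220/647
q_4 = 638 ≤ 641 < 647 = q_5, so the answer is 22897/638.

22897/638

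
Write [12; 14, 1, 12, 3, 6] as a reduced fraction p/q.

45565/3776

Using pₖ = aₖpₖ₋₁ + pₖ₋₂ and qₖ = aₖqₖ₋₁ + qₖ₋₂:
  k=0: a=12, p=12, q=1
  k=1: a=14, p=169, q=14
  k=2: a=1, p=181, q=15
  k=3: a=12, p=2341, q=194
  k=4: a=3, p=7204, q=597
  k=5: a=6, p=45565, q=3776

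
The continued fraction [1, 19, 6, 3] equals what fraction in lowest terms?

383/364

Using pₖ = aₖpₖ₋₁ + pₖ₋₂ and qₖ = aₖqₖ₋₁ + qₖ₋₂:
  k=0: a=1, p=1, q=1
  k=1: a=19, p=20, q=19
  k=2: a=6, p=121, q=115
  k=3: a=3, p=383, q=364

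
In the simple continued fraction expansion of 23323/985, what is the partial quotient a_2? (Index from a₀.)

2

23323 = 23·985 + 668   →  a_0 = 23
985 = 1·668 + 317   →  a_1 = 1
668 = 2·317 + 34   →  a_2 = 2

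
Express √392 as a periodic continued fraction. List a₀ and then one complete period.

a₀ = ⌊√392⌋ = 19.

[19; 1, 3, 1, 38]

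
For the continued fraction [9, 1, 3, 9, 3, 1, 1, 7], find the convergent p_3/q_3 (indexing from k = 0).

361/37

Using pₖ = aₖpₖ₋₁ + pₖ₋₂, qₖ = aₖqₖ₋₁ + qₖ₋₂ (with p₋₁=1, p₋₂=0, q₋₁=0, q₋₂=1):
  k=0: a=9, p=9, q=1
  k=1: a=1, p=10, q=1
  k=2: a=3, p=39, q=4
  k=3: a=9, p=361, q=37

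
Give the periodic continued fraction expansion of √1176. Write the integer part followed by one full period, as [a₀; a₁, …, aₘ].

[34; 3, 2, 2, 2, 3, 68]

a₀ = ⌊√1176⌋ = 34.
With m₀=0, d₀=1 and mₖ₊₁ = dₖaₖ − mₖ, dₖ₊₁ = (n − mₖ₊₁²)/dₖ, aₖ₊₁ = ⌊(a₀+mₖ₊₁)/dₖ₊₁⌋:
  k=1: m=34, d=20, a=3
  k=2: m=26, d=25, a=2
  k=3: m=24, d=24, a=2
  k=4: m=24, d=25, a=2
  k=5: m=26, d=20, a=3
  k=6: m=34, d=1, a=68
d=1 and a=2a₀=68 at k=6, so the next step gives (m, d) = (34, 20) again — its k=1 value — and the period has length 6.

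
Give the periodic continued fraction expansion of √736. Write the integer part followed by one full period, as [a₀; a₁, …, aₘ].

[27; 7, 1, 2, 1, 2, 1, 7, 54]

a₀ = ⌊√736⌋ = 27.
With m₀=0, d₀=1 and mₖ₊₁ = dₖaₖ − mₖ, dₖ₊₁ = (n − mₖ₊₁²)/dₖ, aₖ₊₁ = ⌊(a₀+mₖ₊₁)/dₖ₊₁⌋:
  k=1: m=27, d=7, a=7
  k=2: m=22, d=36, a=1
  k=3: m=14, d=15, a=2
  k=4: m=16, d=32, a=1
  k=5: m=16, d=15, a=2
  k=6: m=14, d=36, a=1
  k=7: m=22, d=7, a=7
  k=8: m=27, d=1, a=54
d=1 and a=2a₀=54 at k=8, so the next step gives (m, d) = (27, 7) again — its k=1 value — and the period has length 8.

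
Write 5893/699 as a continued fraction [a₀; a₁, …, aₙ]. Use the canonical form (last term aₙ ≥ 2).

5893 = 8·699 + 301
699 = 2·301 + 97
301 = 3·97 + 10
97 = 9·10 + 7
10 = 1·7 + 3
7 = 2·3 + 1
3 = 3·1 + 0  (stop)
So 5893/699 = [8; 2, 3, 9, 1, 2, 3].

[8; 2, 3, 9, 1, 2, 3]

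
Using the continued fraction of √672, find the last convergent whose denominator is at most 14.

337/13

√672 = [25; 1, 11, 1, 50, …] (period length 4).
Convergents:
  p_0/q_0 = 25/1
  p_1/q_1 = 26/1
  p_2/q_2 = 311/12
  p_3/q_3 = 337/13
  p_4/q_4 = 17161/662
q_3 = 13 ≤ 14 < 662 = q_4, so the answer is 337/13.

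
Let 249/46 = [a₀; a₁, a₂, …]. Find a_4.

249 = 5·46 + 19   →  a_0 = 5
46 = 2·19 + 8   →  a_1 = 2
19 = 2·8 + 3   →  a_2 = 2
8 = 2·3 + 2   →  a_3 = 2
3 = 1·2 + 1   →  a_4 = 1

1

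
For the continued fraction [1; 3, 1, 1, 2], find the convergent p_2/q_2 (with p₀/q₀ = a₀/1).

5/4

Using pₖ = aₖpₖ₋₁ + pₖ₋₂, qₖ = aₖqₖ₋₁ + qₖ₋₂ (with p₋₁=1, p₋₂=0, q₋₁=0, q₋₂=1):
  k=0: a=1, p=1, q=1
  k=1: a=3, p=4, q=3
  k=2: a=1, p=5, q=4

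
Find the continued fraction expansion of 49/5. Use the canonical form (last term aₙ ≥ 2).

49 = 9·5 + 4
5 = 1·4 + 1
4 = 4·1 + 0  (stop)
So 49/5 = [9; 1, 4].

[9; 1, 4]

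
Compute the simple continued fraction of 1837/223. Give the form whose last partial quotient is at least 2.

[8; 4, 4, 1, 4, 2]

1837 = 8*223 + 53
223 = 4*53 + 11
53 = 4*11 + 9
11 = 1*9 + 2
9 = 4*2 + 1
2 = 2*1 + 0  (stop)
So 1837/223 = [8; 4, 4, 1, 4, 2].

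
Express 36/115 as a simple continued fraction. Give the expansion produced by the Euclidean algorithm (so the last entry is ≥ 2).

[0; 3, 5, 7]

36 = 0×115 + 36
115 = 3×36 + 7
36 = 5×7 + 1
7 = 7×1 + 0  (stop)
So 36/115 = [0; 3, 5, 7].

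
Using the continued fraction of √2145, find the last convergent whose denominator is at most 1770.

√2145 = [46; 3, 5, 2, 5, 3, 92, …] (period length 6).
Convergents:
  p_0/q_0 = 46/1
  p_1/q_1 = 139/3
  p_2/q_2 = 741/16
  p_3/q_3 = 1621/35
  p_4/q_4 = 8846/191
  p_5/q_5 = 28159/608
  p_6/q_6 = 2599474/56127
q_5 = 608 ≤ 1770 < 56127 = q_6, so the answer is 28159/608.

28159/608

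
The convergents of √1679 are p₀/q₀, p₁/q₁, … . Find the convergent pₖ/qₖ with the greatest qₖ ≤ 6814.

√1679 = [40; 1, 39, 1, 80, …] (period length 4).
Convergents:
  p_0/q_0 = 40/1
  p_1/q_1 = 41/1
  p_2/q_2 = 1639/40
  p_3/q_3 = 1680/41
  p_4/q_4 = 136039/3320
  p_5/q_5 = 137719/3361
  p_6/q_6 = 5507080/134399
q_5 = 3361 ≤ 6814 < 134399 = q_6, so the answer is 137719/3361.

137719/3361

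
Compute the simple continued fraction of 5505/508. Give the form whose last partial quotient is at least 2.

5505 = 10*508 + 425
508 = 1*425 + 83
425 = 5*83 + 10
83 = 8*10 + 3
10 = 3*3 + 1
3 = 3*1 + 0  (stop)
So 5505/508 = [10; 1, 5, 8, 3, 3].

[10; 1, 5, 8, 3, 3]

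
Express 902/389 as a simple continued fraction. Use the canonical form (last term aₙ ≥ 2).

[2; 3, 7, 3, 2, 2]

902 = 2·389 + 124
389 = 3·124 + 17
124 = 7·17 + 5
17 = 3·5 + 2
5 = 2·2 + 1
2 = 2·1 + 0  (stop)
So 902/389 = [2; 3, 7, 3, 2, 2].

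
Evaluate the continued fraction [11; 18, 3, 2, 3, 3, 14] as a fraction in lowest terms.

Fold from the inside: start with 14/1.
  3 + 1/14 = 43/14
  3 + 14/43 = 143/43
  2 + 43/143 = 329/143
  3 + 143/329 = 1130/329
  18 + 329/1130 = 20669/1130
  11 + 1130/20669 = 228489/20669

228489/20669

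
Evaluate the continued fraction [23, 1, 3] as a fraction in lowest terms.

95/4

Using pₖ = aₖpₖ₋₁ + pₖ₋₂ and qₖ = aₖqₖ₋₁ + qₖ₋₂:
  k=0: a=23, p=23, q=1
  k=1: a=1, p=24, q=1
  k=2: a=3, p=95, q=4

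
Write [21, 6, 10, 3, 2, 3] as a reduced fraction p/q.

Using pₖ = aₖpₖ₋₁ + pₖ₋₂ and qₖ = aₖqₖ₋₁ + qₖ₋₂:
  k=0: a=21, p=21, q=1
  k=1: a=6, p=127, q=6
  k=2: a=10, p=1291, q=61
  k=3: a=3, p=4000, q=189
  k=4: a=2, p=9291, q=439
  k=5: a=3, p=31873, q=1506

31873/1506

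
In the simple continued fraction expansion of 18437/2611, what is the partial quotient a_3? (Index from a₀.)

7

18437 = 7·2611 + 160   →  a_0 = 7
2611 = 16·160 + 51   →  a_1 = 16
160 = 3·51 + 7   →  a_2 = 3
51 = 7·7 + 2   →  a_3 = 7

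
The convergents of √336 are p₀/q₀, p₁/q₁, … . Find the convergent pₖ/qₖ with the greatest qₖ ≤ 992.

√336 = [18; 3, 36, …] (period length 2).
Convergents:
  p_0/q_0 = 18/1
  p_1/q_1 = 55/3
  p_2/q_2 = 1998/109
  p_3/q_3 = 6049/330
  p_4/q_4 = 219762/11989
q_3 = 330 ≤ 992 < 11989 = q_4, so the answer is 6049/330.

6049/330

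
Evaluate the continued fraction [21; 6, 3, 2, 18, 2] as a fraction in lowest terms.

Fold from the inside: start with 2/1.
  18 + 1/2 = 37/2
  2 + 2/37 = 76/37
  3 + 37/76 = 265/76
  6 + 76/265 = 1666/265
  21 + 265/1666 = 35251/1666

35251/1666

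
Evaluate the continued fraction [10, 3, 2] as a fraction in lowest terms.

Fold from the inside: start with 2/1.
  3 + 1/2 = 7/2
  10 + 2/7 = 72/7

72/7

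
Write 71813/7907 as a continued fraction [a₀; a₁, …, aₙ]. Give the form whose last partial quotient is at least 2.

[9; 12, 6, 13, 2, 1, 2]

71813 = 9×7907 + 650
7907 = 12×650 + 107
650 = 6×107 + 8
107 = 13×8 + 3
8 = 2×3 + 2
3 = 1×2 + 1
2 = 2×1 + 0  (stop)
So 71813/7907 = [9; 12, 6, 13, 2, 1, 2].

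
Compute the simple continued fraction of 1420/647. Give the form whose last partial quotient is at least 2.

1420 = 2×647 + 126
647 = 5×126 + 17
126 = 7×17 + 7
17 = 2×7 + 3
7 = 2×3 + 1
3 = 3×1 + 0  (stop)
So 1420/647 = [2; 5, 7, 2, 2, 3].

[2; 5, 7, 2, 2, 3]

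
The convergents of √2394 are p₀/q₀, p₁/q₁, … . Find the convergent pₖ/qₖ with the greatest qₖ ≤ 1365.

66396/1357

√2394 = [48; 1, 12, 1, 96, …] (period length 4).
Convergents:
  p_0/q_0 = 48/1
  p_1/q_1 = 49/1
  p_2/q_2 = 636/13
  p_3/q_3 = 685/14
  p_4/q_4 = 66396/1357
  p_5/q_5 = 67081/1371
q_4 = 1357 ≤ 1365 < 1371 = q_5, so the answer is 66396/1357.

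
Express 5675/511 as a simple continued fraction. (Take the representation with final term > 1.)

[11; 9, 2, 6, 4]

5675 = 11×511 + 54
511 = 9×54 + 25
54 = 2×25 + 4
25 = 6×4 + 1
4 = 4×1 + 0  (stop)
So 5675/511 = [11; 9, 2, 6, 4].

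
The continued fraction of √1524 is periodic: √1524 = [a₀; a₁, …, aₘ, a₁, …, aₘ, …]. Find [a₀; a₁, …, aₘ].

[39; 26, 78]

a₀ = ⌊√1524⌋ = 39.
With m₀=0, d₀=1 and mₖ₊₁ = dₖaₖ − mₖ, dₖ₊₁ = (n − mₖ₊₁²)/dₖ, aₖ₊₁ = ⌊(a₀+mₖ₊₁)/dₖ₊₁⌋:
  k=1: m=39, d=3, a=26
  k=2: m=39, d=1, a=78
d=1 and a=2a₀=78 at k=2, so the next step gives (m, d) = (39, 3) again — its k=1 value — and the period has length 2.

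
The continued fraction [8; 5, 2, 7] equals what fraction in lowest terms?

Using pₖ = aₖpₖ₋₁ + pₖ₋₂ and qₖ = aₖqₖ₋₁ + qₖ₋₂:
  k=0: a=8, p=8, q=1
  k=1: a=5, p=41, q=5
  k=2: a=2, p=90, q=11
  k=3: a=7, p=671, q=82

671/82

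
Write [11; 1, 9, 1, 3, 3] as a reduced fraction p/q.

Using pₖ = aₖpₖ₋₁ + pₖ₋₂ and qₖ = aₖqₖ₋₁ + qₖ₋₂:
  k=0: a=11, p=11, q=1
  k=1: a=1, p=12, q=1
  k=2: a=9, p=119, q=10
  k=3: a=1, p=131, q=11
  k=4: a=3, p=512, q=43
  k=5: a=3, p=1667, q=140

1667/140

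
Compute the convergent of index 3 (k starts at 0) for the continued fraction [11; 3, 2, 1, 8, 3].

113/10

Using pₖ = aₖpₖ₋₁ + pₖ₋₂, qₖ = aₖqₖ₋₁ + qₖ₋₂ (with p₋₁=1, p₋₂=0, q₋₁=0, q₋₂=1):
  k=0: a=11, p=11, q=1
  k=1: a=3, p=34, q=3
  k=2: a=2, p=79, q=7
  k=3: a=1, p=113, q=10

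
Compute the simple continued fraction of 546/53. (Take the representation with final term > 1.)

546 = 10·53 + 16
53 = 3·16 + 5
16 = 3·5 + 1
5 = 5·1 + 0  (stop)
So 546/53 = [10; 3, 3, 5].

[10; 3, 3, 5]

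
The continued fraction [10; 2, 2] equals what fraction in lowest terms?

52/5

Using pₖ = aₖpₖ₋₁ + pₖ₋₂ and qₖ = aₖqₖ₋₁ + qₖ₋₂:
  k=0: a=10, p=10, q=1
  k=1: a=2, p=21, q=2
  k=2: a=2, p=52, q=5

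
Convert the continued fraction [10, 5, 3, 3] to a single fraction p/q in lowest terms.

Fold from the inside: start with 3/1.
  3 + 1/3 = 10/3
  5 + 3/10 = 53/10
  10 + 10/53 = 540/53

540/53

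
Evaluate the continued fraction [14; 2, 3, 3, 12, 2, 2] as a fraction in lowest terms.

21089/1461

Using pₖ = aₖpₖ₋₁ + pₖ₋₂ and qₖ = aₖqₖ₋₁ + qₖ₋₂:
  k=0: a=14, p=14, q=1
  k=1: a=2, p=29, q=2
  k=2: a=3, p=101, q=7
  k=3: a=3, p=332, q=23
  k=4: a=12, p=4085, q=283
  k=5: a=2, p=8502, q=589
  k=6: a=2, p=21089, q=1461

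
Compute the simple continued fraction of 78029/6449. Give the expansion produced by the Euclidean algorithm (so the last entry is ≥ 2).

[12; 10, 16, 2, 3, 2, 2]

78029 = 12·6449 + 641
6449 = 10·641 + 39
641 = 16·39 + 17
39 = 2·17 + 5
17 = 3·5 + 2
5 = 2·2 + 1
2 = 2·1 + 0  (stop)
So 78029/6449 = [12; 10, 16, 2, 3, 2, 2].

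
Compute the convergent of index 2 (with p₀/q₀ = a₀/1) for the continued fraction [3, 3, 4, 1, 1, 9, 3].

Using pₖ = aₖpₖ₋₁ + pₖ₋₂, qₖ = aₖqₖ₋₁ + qₖ₋₂ (with p₋₁=1, p₋₂=0, q₋₁=0, q₋₂=1):
  k=0: a=3, p=3, q=1
  k=1: a=3, p=10, q=3
  k=2: a=4, p=43, q=13

43/13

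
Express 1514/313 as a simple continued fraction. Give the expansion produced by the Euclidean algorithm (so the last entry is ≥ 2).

[4; 1, 5, 7, 3, 2]

1514 = 4·313 + 262
313 = 1·262 + 51
262 = 5·51 + 7
51 = 7·7 + 2
7 = 3·2 + 1
2 = 2·1 + 0  (stop)
So 1514/313 = [4; 1, 5, 7, 3, 2].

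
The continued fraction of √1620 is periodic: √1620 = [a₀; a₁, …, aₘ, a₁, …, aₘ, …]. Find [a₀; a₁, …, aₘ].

[40; 4, 80]

a₀ = ⌊√1620⌋ = 40.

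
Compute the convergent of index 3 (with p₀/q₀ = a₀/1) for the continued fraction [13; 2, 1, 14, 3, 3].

587/44

Using pₖ = aₖpₖ₋₁ + pₖ₋₂, qₖ = aₖqₖ₋₁ + qₖ₋₂ (with p₋₁=1, p₋₂=0, q₋₁=0, q₋₂=1):
  k=0: a=13, p=13, q=1
  k=1: a=2, p=27, q=2
  k=2: a=1, p=40, q=3
  k=3: a=14, p=587, q=44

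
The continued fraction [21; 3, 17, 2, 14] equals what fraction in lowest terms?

Using pₖ = aₖpₖ₋₁ + pₖ₋₂ and qₖ = aₖqₖ₋₁ + qₖ₋₂:
  k=0: a=21, p=21, q=1
  k=1: a=3, p=64, q=3
  k=2: a=17, p=1109, q=52
  k=3: a=2, p=2282, q=107
  k=4: a=14, p=33057, q=1550

33057/1550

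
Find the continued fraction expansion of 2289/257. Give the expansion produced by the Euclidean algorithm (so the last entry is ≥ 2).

[8; 1, 9, 1, 2, 2, 3]

2289 = 8·257 + 233
257 = 1·233 + 24
233 = 9·24 + 17
24 = 1·17 + 7
17 = 2·7 + 3
7 = 2·3 + 1
3 = 3·1 + 0  (stop)
So 2289/257 = [8; 1, 9, 1, 2, 2, 3].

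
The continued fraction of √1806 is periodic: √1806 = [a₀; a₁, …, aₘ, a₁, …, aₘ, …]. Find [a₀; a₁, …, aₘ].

[42; 2, 84]

a₀ = ⌊√1806⌋ = 42.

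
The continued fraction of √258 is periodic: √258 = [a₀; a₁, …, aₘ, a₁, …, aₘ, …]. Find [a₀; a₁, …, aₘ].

a₀ = ⌊√258⌋ = 16.

[16; 16, 32]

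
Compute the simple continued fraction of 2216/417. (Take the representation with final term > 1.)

[5; 3, 5, 2, 5, 2]

2216 = 5·417 + 131
417 = 3·131 + 24
131 = 5·24 + 11
24 = 2·11 + 2
11 = 5·2 + 1
2 = 2·1 + 0  (stop)
So 2216/417 = [5; 3, 5, 2, 5, 2].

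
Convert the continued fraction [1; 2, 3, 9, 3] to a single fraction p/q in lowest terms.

Using pₖ = aₖpₖ₋₁ + pₖ₋₂ and qₖ = aₖqₖ₋₁ + qₖ₋₂:
  k=0: a=1, p=1, q=1
  k=1: a=2, p=3, q=2
  k=2: a=3, p=10, q=7
  k=3: a=9, p=93, q=65
  k=4: a=3, p=289, q=202

289/202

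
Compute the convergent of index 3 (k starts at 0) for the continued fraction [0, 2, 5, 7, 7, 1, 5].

Using pₖ = aₖpₖ₋₁ + pₖ₋₂, qₖ = aₖqₖ₋₁ + qₖ₋₂ (with p₋₁=1, p₋₂=0, q₋₁=0, q₋₂=1):
  k=0: a=0, p=0, q=1
  k=1: a=2, p=1, q=2
  k=2: a=5, p=5, q=11
  k=3: a=7, p=36, q=79

36/79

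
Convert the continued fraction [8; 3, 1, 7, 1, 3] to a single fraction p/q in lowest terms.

1123/136

Fold from the inside: start with 3/1.
  1 + 1/3 = 4/3
  7 + 3/4 = 31/4
  1 + 4/31 = 35/31
  3 + 31/35 = 136/35
  8 + 35/136 = 1123/136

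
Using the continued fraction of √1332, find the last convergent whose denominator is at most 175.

5292/145

√1332 = [36; 2, 72, …] (period length 2).
Convergents:
  p_0/q_0 = 36/1
  p_1/q_1 = 73/2
  p_2/q_2 = 5292/145
  p_3/q_3 = 10657/292
q_2 = 145 ≤ 175 < 292 = q_3, so the answer is 5292/145.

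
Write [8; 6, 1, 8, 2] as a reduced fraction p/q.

1067/131

Using pₖ = aₖpₖ₋₁ + pₖ₋₂ and qₖ = aₖqₖ₋₁ + qₖ₋₂:
  k=0: a=8, p=8, q=1
  k=1: a=6, p=49, q=6
  k=2: a=1, p=57, q=7
  k=3: a=8, p=505, q=62
  k=4: a=2, p=1067, q=131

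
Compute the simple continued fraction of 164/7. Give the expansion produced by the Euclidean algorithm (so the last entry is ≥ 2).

164 = 23×7 + 3
7 = 2×3 + 1
3 = 3×1 + 0  (stop)
So 164/7 = [23; 2, 3].

[23; 2, 3]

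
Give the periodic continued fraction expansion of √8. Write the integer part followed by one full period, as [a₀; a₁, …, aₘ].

[2; 1, 4]

a₀ = ⌊√8⌋ = 2.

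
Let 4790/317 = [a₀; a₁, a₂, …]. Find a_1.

4790 = 15·317 + 35   →  a_0 = 15
317 = 9·35 + 2   →  a_1 = 9

9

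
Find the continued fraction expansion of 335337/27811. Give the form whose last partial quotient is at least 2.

[12; 17, 3, 19, 2, 13]

335337 = 12·27811 + 1605
27811 = 17·1605 + 526
1605 = 3·526 + 27
526 = 19·27 + 13
27 = 2·13 + 1
13 = 13·1 + 0  (stop)
So 335337/27811 = [12; 17, 3, 19, 2, 13].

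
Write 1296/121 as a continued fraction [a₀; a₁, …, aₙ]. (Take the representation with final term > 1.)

1296 = 10*121 + 86
121 = 1*86 + 35
86 = 2*35 + 16
35 = 2*16 + 3
16 = 5*3 + 1
3 = 3*1 + 0  (stop)
So 1296/121 = [10; 1, 2, 2, 5, 3].

[10; 1, 2, 2, 5, 3]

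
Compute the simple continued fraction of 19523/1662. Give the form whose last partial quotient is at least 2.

19523 = 11*1662 + 1241
1662 = 1*1241 + 421
1241 = 2*421 + 399
421 = 1*399 + 22
399 = 18*22 + 3
22 = 7*3 + 1
3 = 3*1 + 0  (stop)
So 19523/1662 = [11; 1, 2, 1, 18, 7, 3].

[11; 1, 2, 1, 18, 7, 3]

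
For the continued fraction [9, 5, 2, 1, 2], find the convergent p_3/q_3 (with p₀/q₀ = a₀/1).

Using pₖ = aₖpₖ₋₁ + pₖ₋₂, qₖ = aₖqₖ₋₁ + qₖ₋₂ (with p₋₁=1, p₋₂=0, q₋₁=0, q₋₂=1):
  k=0: a=9, p=9, q=1
  k=1: a=5, p=46, q=5
  k=2: a=2, p=101, q=11
  k=3: a=1, p=147, q=16

147/16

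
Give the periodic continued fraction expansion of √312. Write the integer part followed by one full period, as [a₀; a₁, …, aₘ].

[17; 1, 1, 1, 34]

a₀ = ⌊√312⌋ = 17.
With m₀=0, d₀=1 and mₖ₊₁ = dₖaₖ − mₖ, dₖ₊₁ = (n − mₖ₊₁²)/dₖ, aₖ₊₁ = ⌊(a₀+mₖ₊₁)/dₖ₊₁⌋:
  k=1: m=17, d=23, a=1
  k=2: m=6, d=12, a=1
  k=3: m=6, d=23, a=1
  k=4: m=17, d=1, a=34
d=1 and a=2a₀=34 at k=4, so the next step gives (m, d) = (17, 23) again — its k=1 value — and the period has length 4.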